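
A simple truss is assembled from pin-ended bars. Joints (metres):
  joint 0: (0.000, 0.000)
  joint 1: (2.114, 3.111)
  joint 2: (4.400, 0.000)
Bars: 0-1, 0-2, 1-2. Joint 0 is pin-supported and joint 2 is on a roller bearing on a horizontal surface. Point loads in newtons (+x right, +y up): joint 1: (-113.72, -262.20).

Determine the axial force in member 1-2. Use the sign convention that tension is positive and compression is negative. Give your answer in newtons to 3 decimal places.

N=3 nodes, M=3 members, R=3 reactions → 2N=6, M+R=6
member 0 (0-1): L=3.7613, (cx,cy)=(0.5620,0.8271)
member 1 (0-2): L=4.4000, (cx,cy)=(1.0000,0.0000)
member 2 (1-2): L=3.8606, (cx,cy)=(0.5921,-0.8058)
solve A·x = −loads:
  F[0-1] = -261.9122 N (compression)
  F[0-2] = +33.4854 N (tension)
  F[1-2] = -56.5499 N (compression)
  Rx@0 = +113.7200 N
  Ry@0 = +216.6300 N
  Ry@2 = +45.5700 N

-56.550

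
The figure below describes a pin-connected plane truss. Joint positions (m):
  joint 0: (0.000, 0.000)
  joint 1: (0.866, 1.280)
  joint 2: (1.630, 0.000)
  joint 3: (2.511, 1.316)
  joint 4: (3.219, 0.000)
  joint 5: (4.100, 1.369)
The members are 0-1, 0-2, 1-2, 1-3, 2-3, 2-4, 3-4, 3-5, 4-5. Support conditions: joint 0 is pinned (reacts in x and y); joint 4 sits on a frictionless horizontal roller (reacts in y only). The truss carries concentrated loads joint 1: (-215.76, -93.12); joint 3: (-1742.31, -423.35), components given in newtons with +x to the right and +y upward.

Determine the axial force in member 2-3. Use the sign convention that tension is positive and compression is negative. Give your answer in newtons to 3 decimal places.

-1017.623

N=6 nodes, M=9 members, R=3 reactions → 2N=12, M+R=12
member 0 (0-1): L=1.5454, (cx,cy)=(0.5604,0.8282)
member 1 (0-2): L=1.6300, (cx,cy)=(1.0000,0.0000)
member 2 (1-2): L=1.4907, (cx,cy)=(0.5125,-0.8587)
member 3 (1-3): L=1.6454, (cx,cy)=(0.9998,0.0219)
member 4 (2-3): L=1.5837, (cx,cy)=(0.5563,0.8310)
member 5 (2-4): L=1.5890, (cx,cy)=(1.0000,0.0000)
member 6 (3-4): L=1.4944, (cx,cy)=(0.4738,-0.8806)
member 7 (3-5): L=1.5899, (cx,cy)=(0.9994,0.0333)
member 8 (4-5): L=1.6280, (cx,cy)=(0.5412,0.8409)
solve A·x = −loads:
  F[0-1] = -1158.1938 N (compression)
  F[0-2] = -1309.0627 N (compression)
  F[1-2] = +984.8023 N (tension)
  F[1-3] = -938.2041 N (compression)
  F[2-3] = -1017.6231 N (compression)
  F[2-4] = -238.2247 N (compression)
  F[3-4] = +502.8165 N (tension)
  F[3-5] = -0.0000 N (compression)
  F[4-5] = -0.0000 N (compression)
  Rx@0 = +1958.0700 N
  Ry@0 = +959.2718 N
  Ry@4 = -442.8018 N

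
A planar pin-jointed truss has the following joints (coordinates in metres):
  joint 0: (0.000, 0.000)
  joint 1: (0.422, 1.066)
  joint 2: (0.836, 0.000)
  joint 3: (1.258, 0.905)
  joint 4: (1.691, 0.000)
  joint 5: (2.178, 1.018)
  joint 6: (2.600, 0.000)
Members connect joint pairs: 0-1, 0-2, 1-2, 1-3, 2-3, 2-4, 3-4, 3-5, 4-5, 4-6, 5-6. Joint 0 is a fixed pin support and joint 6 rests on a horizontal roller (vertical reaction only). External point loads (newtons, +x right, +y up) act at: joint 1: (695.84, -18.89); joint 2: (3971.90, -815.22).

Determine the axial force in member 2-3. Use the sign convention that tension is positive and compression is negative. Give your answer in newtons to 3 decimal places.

398.177

N=7 nodes, M=11 members, R=3 reactions → 2N=14, M+R=14
member 0 (0-1): L=1.1465, (cx,cy)=(0.3681,0.9298)
member 1 (0-2): L=0.8360, (cx,cy)=(1.0000,0.0000)
member 2 (1-2): L=1.1436, (cx,cy)=(0.3620,-0.9322)
member 3 (1-3): L=0.8514, (cx,cy)=(0.9820,-0.1891)
member 4 (2-3): L=0.9986, (cx,cy)=(0.4226,0.9063)
member 5 (2-4): L=0.8550, (cx,cy)=(1.0000,0.0000)
member 6 (3-4): L=1.0033, (cx,cy)=(0.4316,-0.9021)
member 7 (3-5): L=0.9269, (cx,cy)=(0.9925,0.1219)
member 8 (4-5): L=1.1285, (cx,cy)=(0.4315,0.9021)
member 9 (4-6): L=0.9090, (cx,cy)=(1.0000,0.0000)
member 10 (5-6): L=1.1020, (cx,cy)=(0.3829,-0.9238)
solve A·x = −loads:
  F[0-1] = -305.0407 N (compression)
  F[0-2] = +4780.0193 N (tension)
  F[1-2] = +487.4095 N (tension)
  F[1-3] = -1002.6653 N (compression)
  F[2-3] = +398.1770 N (tension)
  F[2-4] = +816.2993 N (tension)
  F[3-4] = -681.3556 N (compression)
  F[3-5] = -526.1530 N (compression)
  F[4-5] = +681.3387 N (tension)
  F[4-6] = +228.1971 N (tension)
  F[5-6] = -595.9091 N (compression)
  Rx@0 = -4667.7400 N
  Ry@0 = +283.6250 N
  Ry@6 = +550.4850 N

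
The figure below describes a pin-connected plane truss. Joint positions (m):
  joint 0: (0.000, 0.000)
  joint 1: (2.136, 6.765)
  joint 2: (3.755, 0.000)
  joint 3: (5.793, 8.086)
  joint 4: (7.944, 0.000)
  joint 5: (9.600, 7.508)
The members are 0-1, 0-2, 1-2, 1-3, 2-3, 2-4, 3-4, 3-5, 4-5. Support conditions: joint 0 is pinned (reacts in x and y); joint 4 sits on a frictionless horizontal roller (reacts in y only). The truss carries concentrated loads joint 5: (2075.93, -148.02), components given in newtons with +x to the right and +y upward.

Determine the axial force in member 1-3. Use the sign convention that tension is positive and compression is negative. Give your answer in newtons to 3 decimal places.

N=6 nodes, M=9 members, R=3 reactions → 2N=12, M+R=12
member 0 (0-1): L=7.0942, (cx,cy)=(0.3011,0.9536)
member 1 (0-2): L=3.7550, (cx,cy)=(1.0000,0.0000)
member 2 (1-2): L=6.9560, (cx,cy)=(0.2327,-0.9725)
member 3 (1-3): L=3.8883, (cx,cy)=(0.9405,0.3397)
member 4 (2-3): L=8.3389, (cx,cy)=(0.2444,0.9697)
member 5 (2-4): L=4.1890, (cx,cy)=(1.0000,0.0000)
member 6 (3-4): L=8.3672, (cx,cy)=(0.2571,-0.9664)
member 7 (3-5): L=3.8506, (cx,cy)=(0.9887,-0.1501)
member 8 (4-5): L=7.6885, (cx,cy)=(0.2154,0.9765)
solve A·x = −loads:
  F[0-1] = +2089.8279 N (tension)
  F[0-2] = +1446.7018 N (tension)
  F[1-2] = -1670.9619 N (compression)
  F[1-3] = +1082.5298 N (tension)
  F[2-3] = +1675.8938 N (tension)
  F[2-4] = +648.2052 N (tension)
  F[3-4] = -2382.6921 N (compression)
  F[3-5] = +2063.6362 N (tension)
  F[4-5] = +165.6305 N (tension)
  Rx@0 = -2075.9300 N
  Ry@0 = -1992.8504 N
  Ry@4 = +2140.8704 N

1082.530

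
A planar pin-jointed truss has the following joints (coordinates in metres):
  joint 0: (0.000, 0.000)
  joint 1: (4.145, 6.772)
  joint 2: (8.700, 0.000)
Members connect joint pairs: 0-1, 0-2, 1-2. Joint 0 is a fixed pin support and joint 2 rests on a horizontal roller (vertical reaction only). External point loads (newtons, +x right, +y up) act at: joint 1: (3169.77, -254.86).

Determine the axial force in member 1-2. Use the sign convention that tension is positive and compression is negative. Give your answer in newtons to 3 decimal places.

N=3 nodes, M=3 members, R=3 reactions → 2N=6, M+R=6
member 0 (0-1): L=7.9398, (cx,cy)=(0.5221,0.8529)
member 1 (0-2): L=8.7000, (cx,cy)=(1.0000,0.0000)
member 2 (1-2): L=8.1614, (cx,cy)=(0.5581,-0.8298)
solve A·x = −loads:
  F[0-1] = +2736.3648 N (tension)
  F[0-2] = +1741.2480 N (tension)
  F[1-2] = -3119.8626 N (compression)
  Rx@0 = -3169.7700 N
  Ry@0 = -2333.8845 N
  Ry@2 = +2588.7445 N

-3119.863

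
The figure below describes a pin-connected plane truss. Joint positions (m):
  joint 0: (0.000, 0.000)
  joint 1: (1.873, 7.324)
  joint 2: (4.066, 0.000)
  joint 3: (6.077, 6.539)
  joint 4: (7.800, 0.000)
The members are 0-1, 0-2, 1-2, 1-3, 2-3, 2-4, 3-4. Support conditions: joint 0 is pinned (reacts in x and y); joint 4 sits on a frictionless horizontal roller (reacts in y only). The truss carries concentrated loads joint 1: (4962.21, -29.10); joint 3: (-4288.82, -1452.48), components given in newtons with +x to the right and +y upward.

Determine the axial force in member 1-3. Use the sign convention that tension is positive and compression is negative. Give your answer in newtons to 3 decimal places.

-4906.257

N=5 nodes, M=7 members, R=3 reactions → 2N=10, M+R=10
member 0 (0-1): L=7.5597, (cx,cy)=(0.2478,0.9688)
member 1 (0-2): L=4.0660, (cx,cy)=(1.0000,0.0000)
member 2 (1-2): L=7.6453, (cx,cy)=(0.2868,-0.9580)
member 3 (1-3): L=4.2767, (cx,cy)=(0.9830,-0.1836)
member 4 (2-3): L=6.8412, (cx,cy)=(0.2940,0.9558)
member 5 (2-4): L=3.7340, (cx,cy)=(1.0000,0.0000)
member 6 (3-4): L=6.7622, (cx,cy)=(0.2548,-0.9670)
solve A·x = −loads:
  F[0-1] = +744.1681 N (tension)
  F[0-2] = +489.0141 N (tension)
  F[1-2] = +157.1008 N (tension)
  F[1-3] = -4906.2570 N (compression)
  F[2-3] = -157.4554 N (compression)
  F[2-4] = +580.3619 N (tension)
  F[3-4] = -2277.7243 N (compression)
  Rx@0 = -673.3900 N
  Ry@0 = -720.9658 N
  Ry@4 = +2202.5458 N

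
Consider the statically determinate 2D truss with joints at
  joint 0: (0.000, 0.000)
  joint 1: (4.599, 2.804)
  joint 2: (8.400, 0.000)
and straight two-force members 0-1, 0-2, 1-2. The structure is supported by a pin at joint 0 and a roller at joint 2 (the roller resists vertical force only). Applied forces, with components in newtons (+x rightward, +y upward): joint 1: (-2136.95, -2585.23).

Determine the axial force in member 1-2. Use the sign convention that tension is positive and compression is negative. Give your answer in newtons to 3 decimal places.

N=3 nodes, M=3 members, R=3 reactions → 2N=6, M+R=6
member 0 (0-1): L=5.3864, (cx,cy)=(0.8538,0.5206)
member 1 (0-2): L=8.4000, (cx,cy)=(1.0000,0.0000)
member 2 (1-2): L=4.7233, (cx,cy)=(0.8047,-0.5936)
solve A·x = −loads:
  F[0-1] = -3617.4709 N (compression)
  F[0-2] = +951.7129 N (tension)
  F[1-2] = -1182.6549 N (compression)
  Rx@0 = +2136.9500 N
  Ry@0 = +1883.1508 N
  Ry@2 = +702.0792 N

-1182.655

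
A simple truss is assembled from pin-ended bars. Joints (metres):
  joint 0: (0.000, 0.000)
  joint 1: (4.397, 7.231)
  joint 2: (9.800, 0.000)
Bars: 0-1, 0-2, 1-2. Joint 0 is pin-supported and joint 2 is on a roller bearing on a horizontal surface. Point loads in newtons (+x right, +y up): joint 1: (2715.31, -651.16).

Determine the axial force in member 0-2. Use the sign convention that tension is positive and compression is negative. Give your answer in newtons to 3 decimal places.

1715.323

N=3 nodes, M=3 members, R=3 reactions → 2N=6, M+R=6
member 0 (0-1): L=8.4629, (cx,cy)=(0.5196,0.8544)
member 1 (0-2): L=9.8000, (cx,cy)=(1.0000,0.0000)
member 2 (1-2): L=9.0266, (cx,cy)=(0.5986,-0.8011)
solve A·x = −loads:
  F[0-1] = +1924.6777 N (tension)
  F[0-2] = +1715.3229 N (tension)
  F[1-2] = -2865.7337 N (compression)
  Rx@0 = -2715.3100 N
  Ry@0 = -1644.5091 N
  Ry@2 = +2295.6691 N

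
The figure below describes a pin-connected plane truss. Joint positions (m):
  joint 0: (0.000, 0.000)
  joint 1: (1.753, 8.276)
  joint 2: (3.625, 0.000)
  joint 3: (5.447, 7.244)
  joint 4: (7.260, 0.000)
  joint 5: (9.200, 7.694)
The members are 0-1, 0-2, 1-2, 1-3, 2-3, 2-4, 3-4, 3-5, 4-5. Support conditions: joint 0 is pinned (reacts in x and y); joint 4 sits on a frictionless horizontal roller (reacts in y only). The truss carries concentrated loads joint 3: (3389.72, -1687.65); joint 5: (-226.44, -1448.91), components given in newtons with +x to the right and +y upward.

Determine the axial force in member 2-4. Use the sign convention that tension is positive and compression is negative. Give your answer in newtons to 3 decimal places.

826.274

N=6 nodes, M=9 members, R=3 reactions → 2N=12, M+R=12
member 0 (0-1): L=8.4596, (cx,cy)=(0.2072,0.9783)
member 1 (0-2): L=3.6250, (cx,cy)=(1.0000,0.0000)
member 2 (1-2): L=8.4851, (cx,cy)=(0.2206,-0.9754)
member 3 (1-3): L=3.8354, (cx,cy)=(0.9631,-0.2691)
member 4 (2-3): L=7.4696, (cx,cy)=(0.2439,0.9698)
member 5 (2-4): L=3.6350, (cx,cy)=(1.0000,0.0000)
member 6 (3-4): L=7.4674, (cx,cy)=(0.2428,-0.9701)
member 7 (3-5): L=3.7799, (cx,cy)=(0.9929,0.1191)
member 8 (4-5): L=7.9348, (cx,cy)=(0.2445,0.9697)
solve A·x = −loads:
  F[0-1] = +3176.9574 N (tension)
  F[0-2] = +2504.9519 N (tension)
  F[1-2] = -3602.7510 N (compression)
  F[1-3] = +1508.8203 N (tension)
  F[2-3] = +3623.4219 N (tension)
  F[2-4] = +826.2736 N (tension)
  F[3-4] = -4925.8610 N (compression)
  F[3-5] = +144.2508 N (tension)
  F[4-5] = -1511.9696 N (compression)
  Rx@0 = -3163.2800 N
  Ry@0 = -3107.9998 N
  Ry@4 = +6244.5598 N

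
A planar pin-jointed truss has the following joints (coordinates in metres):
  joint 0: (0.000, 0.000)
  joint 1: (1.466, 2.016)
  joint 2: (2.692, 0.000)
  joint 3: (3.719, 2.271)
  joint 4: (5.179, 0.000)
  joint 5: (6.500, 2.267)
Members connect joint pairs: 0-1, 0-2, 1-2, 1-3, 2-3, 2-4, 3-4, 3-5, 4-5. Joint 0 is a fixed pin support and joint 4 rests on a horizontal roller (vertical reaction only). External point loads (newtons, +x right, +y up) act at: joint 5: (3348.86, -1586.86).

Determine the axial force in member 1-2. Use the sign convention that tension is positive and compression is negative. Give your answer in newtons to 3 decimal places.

-1879.819

N=6 nodes, M=9 members, R=3 reactions → 2N=12, M+R=12
member 0 (0-1): L=2.4927, (cx,cy)=(0.5881,0.8088)
member 1 (0-2): L=2.6920, (cx,cy)=(1.0000,0.0000)
member 2 (1-2): L=2.3595, (cx,cy)=(0.5196,-0.8544)
member 3 (1-3): L=2.2674, (cx,cy)=(0.9937,0.1125)
member 4 (2-3): L=2.4924, (cx,cy)=(0.4120,0.9112)
member 5 (2-4): L=2.4870, (cx,cy)=(1.0000,0.0000)
member 6 (3-4): L=2.6998, (cx,cy)=(0.5408,-0.8412)
member 7 (3-5): L=2.7810, (cx,cy)=(1.0000,-0.0014)
member 8 (4-5): L=2.6238, (cx,cy)=(0.5035,0.8640)
solve A·x = −loads:
  F[0-1] = +2312.9572 N (tension)
  F[0-2] = +1988.5544 N (tension)
  F[1-2] = -1879.8192 N (compression)
  F[1-3] = +2351.9761 N (tension)
  F[2-3] = +1762.7372 N (tension)
  F[2-4] = +285.4714 N (tension)
  F[3-4] = -2231.1801 N (compression)
  F[3-5] = +4269.9623 N (tension)
  F[4-5] = -1829.5059 N (compression)
  Rx@0 = -3348.8600 N
  Ry@0 = -1870.6522 N
  Ry@4 = +3457.5122 N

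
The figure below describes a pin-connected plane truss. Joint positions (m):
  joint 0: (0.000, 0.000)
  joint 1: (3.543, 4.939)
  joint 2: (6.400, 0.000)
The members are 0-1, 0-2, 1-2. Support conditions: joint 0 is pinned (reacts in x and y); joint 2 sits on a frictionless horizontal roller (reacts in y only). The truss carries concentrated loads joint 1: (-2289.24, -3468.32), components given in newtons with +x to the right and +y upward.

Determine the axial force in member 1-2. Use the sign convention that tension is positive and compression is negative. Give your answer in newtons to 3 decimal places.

-177.205

N=3 nodes, M=3 members, R=3 reactions → 2N=6, M+R=6
member 0 (0-1): L=6.0784, (cx,cy)=(0.5829,0.8126)
member 1 (0-2): L=6.4000, (cx,cy)=(1.0000,0.0000)
member 2 (1-2): L=5.7058, (cx,cy)=(0.5007,-0.8656)
solve A·x = −loads:
  F[0-1] = -4079.6442 N (compression)
  F[0-2] = +88.7300 N (tension)
  F[1-2] = -177.2054 N (compression)
  Rx@0 = +2289.2400 N
  Ry@0 = +3314.9292 N
  Ry@2 = +153.3908 N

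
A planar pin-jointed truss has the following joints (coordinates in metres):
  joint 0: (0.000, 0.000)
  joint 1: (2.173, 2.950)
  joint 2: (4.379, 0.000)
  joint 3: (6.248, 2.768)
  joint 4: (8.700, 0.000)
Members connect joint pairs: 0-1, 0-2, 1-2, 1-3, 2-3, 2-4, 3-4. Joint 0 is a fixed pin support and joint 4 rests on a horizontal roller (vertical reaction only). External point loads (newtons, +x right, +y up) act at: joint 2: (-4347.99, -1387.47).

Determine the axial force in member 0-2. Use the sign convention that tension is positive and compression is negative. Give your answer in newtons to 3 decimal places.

N=5 nodes, M=7 members, R=3 reactions → 2N=10, M+R=10
member 0 (0-1): L=3.6639, (cx,cy)=(0.5931,0.8051)
member 1 (0-2): L=4.3790, (cx,cy)=(1.0000,0.0000)
member 2 (1-2): L=3.6836, (cx,cy)=(0.5989,-0.8008)
member 3 (1-3): L=4.0791, (cx,cy)=(0.9990,-0.0446)
member 4 (2-3): L=3.3399, (cx,cy)=(0.5596,0.8288)
member 5 (2-4): L=4.3210, (cx,cy)=(1.0000,0.0000)
member 6 (3-4): L=3.6979, (cx,cy)=(0.6631,-0.7485)
solve A·x = −loads:
  F[0-1] = -855.8832 N (compression)
  F[0-2] = -3840.3845 N (compression)
  F[1-2] = +919.4960 N (tension)
  F[1-3] = -1059.3191 N (compression)
  F[2-3] = +785.6205 N (tension)
  F[2-4] = +618.6338 N (tension)
  F[3-4] = -932.9600 N (compression)
  Rx@0 = +4347.9900 N
  Ry@0 = +689.1101 N
  Ry@4 = +698.3599 N

-3840.384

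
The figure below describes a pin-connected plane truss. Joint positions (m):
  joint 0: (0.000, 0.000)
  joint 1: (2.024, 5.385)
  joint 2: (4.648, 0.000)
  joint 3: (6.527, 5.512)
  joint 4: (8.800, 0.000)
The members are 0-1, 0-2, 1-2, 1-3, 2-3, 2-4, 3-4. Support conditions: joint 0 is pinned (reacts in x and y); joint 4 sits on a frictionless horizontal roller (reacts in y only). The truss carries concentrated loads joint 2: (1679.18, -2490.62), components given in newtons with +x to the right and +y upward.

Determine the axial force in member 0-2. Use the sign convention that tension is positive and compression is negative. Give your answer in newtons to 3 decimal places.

2120.859

N=5 nodes, M=7 members, R=3 reactions → 2N=10, M+R=10
member 0 (0-1): L=5.7528, (cx,cy)=(0.3518,0.9361)
member 1 (0-2): L=4.6480, (cx,cy)=(1.0000,0.0000)
member 2 (1-2): L=5.9903, (cx,cy)=(0.4380,-0.8990)
member 3 (1-3): L=4.5048, (cx,cy)=(0.9996,0.0282)
member 4 (2-3): L=5.8235, (cx,cy)=(0.3227,0.9465)
member 5 (2-4): L=4.1520, (cx,cy)=(1.0000,0.0000)
member 6 (3-4): L=5.9623, (cx,cy)=(0.3812,-0.9245)
solve A·x = −loads:
  F[0-1] = -1255.3832 N (compression)
  F[0-2] = +2120.8592 N (tension)
  F[1-2] = +1275.8167 N (tension)
  F[1-3] = -1000.9384 N (compression)
  F[2-3] = +1419.6488 N (tension)
  F[2-4] = +542.4768 N (tension)
  F[3-4] = -1422.9623 N (compression)
  Rx@0 = -1679.1800 N
  Ry@0 = +1175.1198 N
  Ry@4 = +1315.5002 N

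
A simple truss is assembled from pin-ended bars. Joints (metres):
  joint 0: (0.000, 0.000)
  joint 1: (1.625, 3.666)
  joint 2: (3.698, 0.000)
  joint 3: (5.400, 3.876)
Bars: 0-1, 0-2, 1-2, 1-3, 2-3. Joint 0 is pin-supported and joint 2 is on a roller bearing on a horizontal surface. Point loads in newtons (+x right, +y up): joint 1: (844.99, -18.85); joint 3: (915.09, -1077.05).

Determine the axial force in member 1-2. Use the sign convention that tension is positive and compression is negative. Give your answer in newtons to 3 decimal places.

N=4 nodes, M=5 members, R=3 reactions → 2N=8, M+R=8
member 0 (0-1): L=4.0100, (cx,cy)=(0.4052,0.9142)
member 1 (0-2): L=3.6980, (cx,cy)=(1.0000,0.0000)
member 2 (1-2): L=4.2115, (cx,cy)=(0.4922,-0.8705)
member 3 (1-3): L=3.7808, (cx,cy)=(0.9985,0.0555)
member 4 (2-3): L=4.2332, (cx,cy)=(0.4021,0.9156)
solve A·x = −loads:
  F[0-1] = +2496.0937 N (tension)
  F[0-2] = +748.5732 N (tension)
  F[1-2] = -2552.2542 N (compression)
  F[1-3] = +1424.9911 N (tension)
  F[2-3] = -1262.7573 N (compression)
  Rx@0 = -1760.0800 N
  Ry@0 = -2281.9592 N
  Ry@2 = +3377.8592 N

-2552.254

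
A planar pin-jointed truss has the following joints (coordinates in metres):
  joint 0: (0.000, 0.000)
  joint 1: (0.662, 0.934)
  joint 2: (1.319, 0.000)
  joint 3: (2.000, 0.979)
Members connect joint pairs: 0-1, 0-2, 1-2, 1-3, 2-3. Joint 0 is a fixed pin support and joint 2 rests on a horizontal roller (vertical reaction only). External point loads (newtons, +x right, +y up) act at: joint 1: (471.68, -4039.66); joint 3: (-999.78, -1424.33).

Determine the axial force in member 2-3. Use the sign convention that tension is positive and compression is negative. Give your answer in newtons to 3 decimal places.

-1734.659

N=4 nodes, M=5 members, R=3 reactions → 2N=8, M+R=8
member 0 (0-1): L=1.1448, (cx,cy)=(0.5783,0.8159)
member 1 (0-2): L=1.3190, (cx,cy)=(1.0000,0.0000)
member 2 (1-2): L=1.1419, (cx,cy)=(0.5753,-0.8179)
member 3 (1-3): L=1.3388, (cx,cy)=(0.9994,0.0336)
member 4 (2-3): L=1.1926, (cx,cy)=(0.5710,0.8209)
solve A·x = −loads:
  F[0-1] = -2065.1456 N (compression)
  F[0-2] = +666.0904 N (tension)
  F[1-2] = -2879.4195 N (compression)
  F[1-3] = -9.2259 N (compression)
  F[2-3] = -1734.6586 N (compression)
  Rx@0 = +528.1000 N
  Ry@0 = +1684.8547 N
  Ry@2 = +3779.1353 N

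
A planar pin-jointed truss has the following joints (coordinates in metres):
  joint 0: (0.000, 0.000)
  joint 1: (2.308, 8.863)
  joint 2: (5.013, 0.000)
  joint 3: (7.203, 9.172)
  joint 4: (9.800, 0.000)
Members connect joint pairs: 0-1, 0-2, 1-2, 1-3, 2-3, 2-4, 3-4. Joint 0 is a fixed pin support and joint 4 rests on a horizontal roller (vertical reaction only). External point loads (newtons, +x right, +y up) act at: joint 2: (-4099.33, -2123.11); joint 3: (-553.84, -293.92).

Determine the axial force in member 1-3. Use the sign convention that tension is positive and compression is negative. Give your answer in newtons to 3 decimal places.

N=5 nodes, M=7 members, R=3 reactions → 2N=10, M+R=10
member 0 (0-1): L=9.1586, (cx,cy)=(0.2520,0.9677)
member 1 (0-2): L=5.0130, (cx,cy)=(1.0000,0.0000)
member 2 (1-2): L=9.2666, (cx,cy)=(0.2919,-0.9564)
member 3 (1-3): L=4.9047, (cx,cy)=(0.9980,0.0630)
member 4 (2-3): L=9.4298, (cx,cy)=(0.2322,0.9727)
member 5 (2-4): L=4.7870, (cx,cy)=(1.0000,0.0000)
member 6 (3-4): L=9.5326, (cx,cy)=(0.2724,-0.9622)
solve A·x = −loads:
  F[0-1] = -1687.7833 N (compression)
  F[0-2] = -4227.8418 N (compression)
  F[1-2] = +1647.8688 N (tension)
  F[1-3] = -908.1595 N (compression)
  F[2-3] = +562.3890 N (tension)
  F[2-4] = +221.9053 N (tension)
  F[3-4] = -814.5279 N (compression)
  Rx@0 = +4653.1700 N
  Ry@0 = +1633.3121 N
  Ry@4 = +783.7179 N

-908.160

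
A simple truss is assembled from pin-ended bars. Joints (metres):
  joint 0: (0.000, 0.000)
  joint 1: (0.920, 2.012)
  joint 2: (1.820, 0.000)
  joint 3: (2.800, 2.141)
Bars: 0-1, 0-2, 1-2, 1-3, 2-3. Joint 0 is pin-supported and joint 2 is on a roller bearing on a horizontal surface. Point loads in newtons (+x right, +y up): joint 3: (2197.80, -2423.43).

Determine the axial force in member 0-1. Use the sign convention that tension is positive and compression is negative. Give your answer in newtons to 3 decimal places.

N=4 nodes, M=5 members, R=3 reactions → 2N=8, M+R=8
member 0 (0-1): L=2.2124, (cx,cy)=(0.4158,0.9094)
member 1 (0-2): L=1.8200, (cx,cy)=(1.0000,0.0000)
member 2 (1-2): L=2.2041, (cx,cy)=(0.4083,-0.9128)
member 3 (1-3): L=1.8844, (cx,cy)=(0.9977,0.0685)
member 4 (2-3): L=2.3546, (cx,cy)=(0.4162,0.9093)
solve A·x = −loads:
  F[0-1] = +4277.7725 N (tension)
  F[0-2] = +418.9088 N (tension)
  F[1-2] = -4005.1855 N (compression)
  F[1-3] = +3422.3421 N (tension)
  F[2-3] = -2922.8972 N (compression)
  Rx@0 = -2197.8000 N
  Ry@0 = -3890.3578 N
  Ry@2 = +6313.7878 N

4277.773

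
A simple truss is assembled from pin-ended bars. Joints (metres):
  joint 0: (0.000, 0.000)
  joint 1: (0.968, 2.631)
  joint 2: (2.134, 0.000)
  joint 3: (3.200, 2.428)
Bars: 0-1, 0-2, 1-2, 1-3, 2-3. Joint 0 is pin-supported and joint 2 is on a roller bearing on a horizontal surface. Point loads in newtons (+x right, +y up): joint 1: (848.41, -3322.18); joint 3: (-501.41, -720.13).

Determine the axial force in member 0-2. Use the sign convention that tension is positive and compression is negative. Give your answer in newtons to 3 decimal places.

N=4 nodes, M=5 members, R=3 reactions → 2N=8, M+R=8
member 0 (0-1): L=2.8034, (cx,cy)=(0.3453,0.9385)
member 1 (0-2): L=2.1340, (cx,cy)=(1.0000,0.0000)
member 2 (1-2): L=2.8778, (cx,cy)=(0.4052,-0.9142)
member 3 (1-3): L=2.2412, (cx,cy)=(0.9959,-0.0906)
member 4 (2-3): L=2.6517, (cx,cy)=(0.4020,0.9156)
solve A·x = −loads:
  F[0-1] = -1044.1948 N (compression)
  F[0-2] = +707.5522 N (tension)
  F[1-2] = -2544.1952 N (compression)
  F[1-3] = -178.8633 N (compression)
  F[2-3] = -804.1729 N (compression)
  Rx@0 = -347.0000 N
  Ry@0 = +979.9719 N
  Ry@2 = +3062.3381 N

707.552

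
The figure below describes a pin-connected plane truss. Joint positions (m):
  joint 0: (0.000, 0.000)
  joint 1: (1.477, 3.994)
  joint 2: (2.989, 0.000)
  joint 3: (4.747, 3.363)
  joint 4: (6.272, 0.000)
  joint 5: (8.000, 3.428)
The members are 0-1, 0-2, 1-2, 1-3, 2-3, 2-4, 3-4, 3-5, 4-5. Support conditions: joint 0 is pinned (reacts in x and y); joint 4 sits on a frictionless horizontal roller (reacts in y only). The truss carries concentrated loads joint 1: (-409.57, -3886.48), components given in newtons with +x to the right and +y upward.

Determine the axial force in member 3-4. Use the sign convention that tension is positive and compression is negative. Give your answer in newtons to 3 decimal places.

-718.558

N=6 nodes, M=9 members, R=3 reactions → 2N=12, M+R=12
member 0 (0-1): L=4.2584, (cx,cy)=(0.3468,0.9379)
member 1 (0-2): L=2.9890, (cx,cy)=(1.0000,0.0000)
member 2 (1-2): L=4.2706, (cx,cy)=(0.3540,-0.9352)
member 3 (1-3): L=3.3303, (cx,cy)=(0.9819,-0.1895)
member 4 (2-3): L=3.7948, (cx,cy)=(0.4633,0.8862)
member 5 (2-4): L=3.2830, (cx,cy)=(1.0000,0.0000)
member 6 (3-4): L=3.6926, (cx,cy)=(0.4130,-0.9107)
member 7 (3-5): L=3.2536, (cx,cy)=(0.9998,0.0200)
member 8 (4-5): L=3.8389, (cx,cy)=(0.4501,0.8930)
solve A·x = −loads:
  F[0-1] = -3445.9839 N (compression)
  F[0-2] = +785.6618 N (tension)
  F[1-2] = -580.0053 N (compression)
  F[1-3] = -591.0181 N (compression)
  F[2-3] = +612.0807 N (tension)
  F[2-4] = +296.7550 N (tension)
  F[3-4] = -718.5584 N (compression)
  F[3-5] = -0.0000 N (tension)
  F[4-5] = +0.0000 N (tension)
  Rx@0 = +409.5700 N
  Ry@0 = +3232.0622 N
  Ry@4 = +654.4178 N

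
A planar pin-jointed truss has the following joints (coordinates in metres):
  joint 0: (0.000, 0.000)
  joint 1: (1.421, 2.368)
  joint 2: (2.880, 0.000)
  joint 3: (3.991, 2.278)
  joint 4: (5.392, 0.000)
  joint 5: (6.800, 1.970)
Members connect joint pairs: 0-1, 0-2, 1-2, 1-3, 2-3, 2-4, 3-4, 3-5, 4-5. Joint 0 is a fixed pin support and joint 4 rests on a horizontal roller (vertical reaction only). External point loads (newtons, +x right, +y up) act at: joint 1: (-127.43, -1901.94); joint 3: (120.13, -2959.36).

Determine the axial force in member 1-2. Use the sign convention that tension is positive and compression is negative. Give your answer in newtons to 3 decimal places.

377.124

N=6 nodes, M=9 members, R=3 reactions → 2N=12, M+R=12
member 0 (0-1): L=2.7616, (cx,cy)=(0.5145,0.8575)
member 1 (0-2): L=2.8800, (cx,cy)=(1.0000,0.0000)
member 2 (1-2): L=2.7814, (cx,cy)=(0.5246,-0.8514)
member 3 (1-3): L=2.5716, (cx,cy)=(0.9994,-0.0350)
member 4 (2-3): L=2.5345, (cx,cy)=(0.4384,0.8988)
member 5 (2-4): L=2.5120, (cx,cy)=(1.0000,0.0000)
member 6 (3-4): L=2.6743, (cx,cy)=(0.5239,-0.8518)
member 7 (3-5): L=2.8258, (cx,cy)=(0.9940,-0.1090)
member 8 (4-5): L=2.4214, (cx,cy)=(0.5815,0.8136)
solve A·x = −loads:
  F[0-1] = -2536.3780 N (compression)
  F[0-2] = +1297.7908 N (tension)
  F[1-2] = +377.1243 N (tension)
  F[1-3] = -1376.3278 N (compression)
  F[2-3] = -357.2241 N (compression)
  F[2-4] = +1652.2051 N (tension)
  F[3-4] = -3153.8581 N (compression)
  F[3-5] = -0.0000 N (compression)
  F[4-5] = +0.0000 N (tension)
  Rx@0 = +7.3000 N
  Ry@0 = +2174.8452 N
  Ry@4 = +2686.4548 N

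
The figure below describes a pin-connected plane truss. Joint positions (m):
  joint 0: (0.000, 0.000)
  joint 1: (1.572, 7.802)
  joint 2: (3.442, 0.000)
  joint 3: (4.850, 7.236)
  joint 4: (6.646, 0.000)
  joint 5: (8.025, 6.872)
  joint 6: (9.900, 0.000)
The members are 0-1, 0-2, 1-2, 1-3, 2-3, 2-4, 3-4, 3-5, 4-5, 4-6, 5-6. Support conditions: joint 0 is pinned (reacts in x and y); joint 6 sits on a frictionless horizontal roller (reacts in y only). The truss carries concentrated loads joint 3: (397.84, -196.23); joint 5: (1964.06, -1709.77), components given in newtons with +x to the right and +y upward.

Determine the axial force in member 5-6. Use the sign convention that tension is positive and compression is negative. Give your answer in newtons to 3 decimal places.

N=7 nodes, M=11 members, R=3 reactions → 2N=14, M+R=14
member 0 (0-1): L=7.9588, (cx,cy)=(0.1975,0.9803)
member 1 (0-2): L=3.4420, (cx,cy)=(1.0000,0.0000)
member 2 (1-2): L=8.0230, (cx,cy)=(0.2331,-0.9725)
member 3 (1-3): L=3.3265, (cx,cy)=(0.9854,-0.1701)
member 4 (2-3): L=7.3717, (cx,cy)=(0.1910,0.9816)
member 5 (2-4): L=3.2040, (cx,cy)=(1.0000,0.0000)
member 6 (3-4): L=7.4556, (cx,cy)=(0.2409,-0.9706)
member 7 (3-5): L=3.1958, (cx,cy)=(0.9935,-0.1139)
member 8 (4-5): L=7.0090, (cx,cy)=(0.1967,0.9805)
member 9 (4-6): L=3.2540, (cx,cy)=(1.0000,0.0000)
member 10 (5-6): L=7.1232, (cx,cy)=(0.2632,-0.9647)
solve A·x = −loads:
  F[0-1] = +1254.9259 N (tension)
  F[0-2] = +2114.0303 N (tension)
  F[1-2] = -1365.5708 N (compression)
  F[1-3] = +574.5354 N (tension)
  F[2-3] = +1352.8657 N (tension)
  F[2-4] = +1537.3443 N (tension)
  F[3-4] = -1564.6422 N (compression)
  F[3-5] = +808.8929 N (tension)
  F[4-5] = +1548.8388 N (tension)
  F[4-6] = +855.7015 N (tension)
  F[5-6] = -3250.8452 N (compression)
  Rx@0 = -2361.9000 N
  Ry@0 = -1230.2031 N
  Ry@6 = +3136.2031 N

-3250.845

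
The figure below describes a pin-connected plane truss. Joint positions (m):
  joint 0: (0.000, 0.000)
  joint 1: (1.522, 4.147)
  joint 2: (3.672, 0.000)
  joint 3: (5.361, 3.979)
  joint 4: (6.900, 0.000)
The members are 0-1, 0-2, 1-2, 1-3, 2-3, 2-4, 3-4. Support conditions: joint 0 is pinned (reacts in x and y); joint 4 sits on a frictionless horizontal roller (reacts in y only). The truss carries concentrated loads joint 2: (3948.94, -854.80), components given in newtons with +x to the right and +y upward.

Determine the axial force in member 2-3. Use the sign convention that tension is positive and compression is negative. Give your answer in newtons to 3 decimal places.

476.964

N=5 nodes, M=7 members, R=3 reactions → 2N=10, M+R=10
member 0 (0-1): L=4.4175, (cx,cy)=(0.3445,0.9388)
member 1 (0-2): L=3.6720, (cx,cy)=(1.0000,0.0000)
member 2 (1-2): L=4.6712, (cx,cy)=(0.4603,-0.8878)
member 3 (1-3): L=3.8427, (cx,cy)=(0.9990,-0.0437)
member 4 (2-3): L=4.3226, (cx,cy)=(0.3907,0.9205)
member 5 (2-4): L=3.2280, (cx,cy)=(1.0000,0.0000)
member 6 (3-4): L=4.2663, (cx,cy)=(0.3607,-0.9327)
solve A·x = −loads:
  F[0-1] = -425.9799 N (compression)
  F[0-2] = +4095.7074 N (tension)
  F[1-2] = +468.3062 N (tension)
  F[1-3] = -362.6601 N (compression)
  F[2-3] = +476.9638 N (tension)
  F[2-4] = +175.9474 N (tension)
  F[3-4] = -487.7433 N (compression)
  Rx@0 = -3948.9400 N
  Ry@0 = +399.8977 N
  Ry@4 = +454.9023 N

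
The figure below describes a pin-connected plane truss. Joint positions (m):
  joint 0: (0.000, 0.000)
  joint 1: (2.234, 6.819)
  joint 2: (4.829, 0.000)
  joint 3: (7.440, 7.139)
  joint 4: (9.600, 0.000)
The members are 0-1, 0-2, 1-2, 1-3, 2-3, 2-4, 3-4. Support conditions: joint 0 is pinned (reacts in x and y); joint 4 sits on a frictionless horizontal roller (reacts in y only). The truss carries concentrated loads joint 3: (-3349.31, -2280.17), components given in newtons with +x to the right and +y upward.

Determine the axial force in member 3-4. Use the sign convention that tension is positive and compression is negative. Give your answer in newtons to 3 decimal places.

N=5 nodes, M=7 members, R=3 reactions → 2N=10, M+R=10
member 0 (0-1): L=7.1756, (cx,cy)=(0.3113,0.9503)
member 1 (0-2): L=4.8290, (cx,cy)=(1.0000,0.0000)
member 2 (1-2): L=7.2961, (cx,cy)=(0.3557,-0.9346)
member 3 (1-3): L=5.2158, (cx,cy)=(0.9981,0.0614)
member 4 (2-3): L=7.6015, (cx,cy)=(0.3435,0.9392)
member 5 (2-4): L=4.7710, (cx,cy)=(1.0000,0.0000)
member 6 (3-4): L=7.4586, (cx,cy)=(0.2896,-0.9571)
solve A·x = −loads:
  F[0-1] = -3160.8280 N (compression)
  F[0-2] = -2365.2431 N (compression)
  F[1-2] = +3077.1894 N (tension)
  F[1-3] = -2082.4551 N (compression)
  F[2-3] = -3062.2923 N (compression)
  F[2-4] = -218.9254 N (compression)
  F[3-4] = +755.9629 N (tension)
  Rx@0 = +3349.3100 N
  Ry@0 = +3003.7387 N
  Ry@4 = -723.5687 N

755.963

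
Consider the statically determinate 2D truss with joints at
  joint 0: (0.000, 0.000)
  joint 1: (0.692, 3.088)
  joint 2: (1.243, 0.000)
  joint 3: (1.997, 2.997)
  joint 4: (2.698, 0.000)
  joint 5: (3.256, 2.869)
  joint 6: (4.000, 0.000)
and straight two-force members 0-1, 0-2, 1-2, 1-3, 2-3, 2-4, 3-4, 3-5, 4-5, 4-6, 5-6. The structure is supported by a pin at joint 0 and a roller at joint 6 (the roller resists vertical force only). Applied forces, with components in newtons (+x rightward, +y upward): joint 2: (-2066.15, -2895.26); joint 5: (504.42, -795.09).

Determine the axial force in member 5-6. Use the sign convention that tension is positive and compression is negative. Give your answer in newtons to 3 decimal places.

-1971.835

N=7 nodes, M=11 members, R=3 reactions → 2N=14, M+R=14
member 0 (0-1): L=3.1646, (cx,cy)=(0.2187,0.9758)
member 1 (0-2): L=1.2430, (cx,cy)=(1.0000,0.0000)
member 2 (1-2): L=3.1368, (cx,cy)=(0.1757,-0.9845)
member 3 (1-3): L=1.3082, (cx,cy)=(0.9976,-0.0696)
member 4 (2-3): L=3.0904, (cx,cy)=(0.2440,0.9698)
member 5 (2-4): L=1.4550, (cx,cy)=(1.0000,0.0000)
member 6 (3-4): L=3.0779, (cx,cy)=(0.2278,-0.9737)
member 7 (3-5): L=1.2655, (cx,cy)=(0.9949,-0.1011)
member 8 (4-5): L=2.9228, (cx,cy)=(0.1909,0.9816)
member 9 (4-6): L=1.3020, (cx,cy)=(1.0000,0.0000)
member 10 (5-6): L=2.9639, (cx,cy)=(0.2510,-0.9680)
solve A·x = −loads:
  F[0-1] = -1825.8367 N (compression)
  F[0-2] = -1162.4744 N (compression)
  F[1-2] = +1861.2282 N (tension)
  F[1-3] = -727.9591 N (compression)
  F[2-3] = +1096.0959 N (tension)
  F[2-4] = +963.1881 N (tension)
  F[3-4] = -1122.4588 N (compression)
  F[3-5] = -204.1714 N (compression)
  F[4-5] = +1113.4394 N (tension)
  F[4-6] = +494.9715 N (tension)
  F[5-6] = -1971.8353 N (compression)
  Rx@0 = +1561.7300 N
  Ry@0 = +1781.6495 N
  Ry@6 = +1908.7005 N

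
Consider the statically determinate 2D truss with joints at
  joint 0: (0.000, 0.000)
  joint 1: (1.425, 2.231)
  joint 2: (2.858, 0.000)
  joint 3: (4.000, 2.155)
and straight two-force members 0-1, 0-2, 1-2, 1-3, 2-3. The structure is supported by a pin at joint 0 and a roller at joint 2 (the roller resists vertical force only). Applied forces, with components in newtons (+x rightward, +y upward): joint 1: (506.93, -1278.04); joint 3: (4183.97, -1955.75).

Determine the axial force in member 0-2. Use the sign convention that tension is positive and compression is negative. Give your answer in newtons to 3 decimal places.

2333.230

N=4 nodes, M=5 members, R=3 reactions → 2N=8, M+R=8
member 0 (0-1): L=2.6473, (cx,cy)=(0.5383,0.8428)
member 1 (0-2): L=2.8580, (cx,cy)=(1.0000,0.0000)
member 2 (1-2): L=2.6516, (cx,cy)=(0.5404,-0.8414)
member 3 (1-3): L=2.5761, (cx,cy)=(0.9996,-0.0295)
member 4 (2-3): L=2.4389, (cx,cy)=(0.4682,0.8836)
solve A·x = −loads:
  F[0-1] = +4379.9050 N (tension)
  F[0-2] = +2333.2304 N (tension)
  F[1-2] = -6086.3156 N (compression)
  F[1-3] = +5142.2268 N (tension)
  F[2-3] = -2041.7031 N (compression)
  Rx@0 = -4690.9000 N
  Ry@0 = -3691.2006 N
  Ry@2 = +6924.9906 N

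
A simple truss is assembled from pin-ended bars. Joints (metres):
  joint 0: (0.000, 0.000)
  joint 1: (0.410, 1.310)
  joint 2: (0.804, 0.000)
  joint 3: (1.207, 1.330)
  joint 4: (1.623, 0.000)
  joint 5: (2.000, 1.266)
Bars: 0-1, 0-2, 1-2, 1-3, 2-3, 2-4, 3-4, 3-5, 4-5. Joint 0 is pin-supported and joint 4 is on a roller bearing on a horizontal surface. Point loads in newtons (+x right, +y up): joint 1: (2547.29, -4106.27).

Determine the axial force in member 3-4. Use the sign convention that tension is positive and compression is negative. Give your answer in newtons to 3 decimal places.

N=6 nodes, M=9 members, R=3 reactions → 2N=12, M+R=12
member 0 (0-1): L=1.3727, (cx,cy)=(0.2987,0.9544)
member 1 (0-2): L=0.8040, (cx,cy)=(1.0000,0.0000)
member 2 (1-2): L=1.3680, (cx,cy)=(0.2880,-0.9576)
member 3 (1-3): L=0.7973, (cx,cy)=(0.9997,0.0251)
member 4 (2-3): L=1.3897, (cx,cy)=(0.2900,0.9570)
member 5 (2-4): L=0.8190, (cx,cy)=(1.0000,0.0000)
member 6 (3-4): L=1.3935, (cx,cy)=(0.2985,-0.9544)
member 7 (3-5): L=0.7956, (cx,cy)=(0.9968,-0.0804)
member 8 (4-5): L=1.3209, (cx,cy)=(0.2854,0.9584)
solve A·x = −loads:
  F[0-1] = -1061.3626 N (compression)
  F[0-2] = +2864.3082 N (tension)
  F[1-2] = -3280.5386 N (compression)
  F[1-3] = -1920.0567 N (compression)
  F[2-3] = +3282.5761 N (tension)
  F[2-4] = +967.5467 N (tension)
  F[3-4] = -3241.1437 N (compression)
  F[3-5] = +0.0000 N (tension)
  F[4-5] = -0.0000 N (compression)
  Rx@0 = -2547.2900 N
  Ry@0 = +1012.9117 N
  Ry@4 = +3093.3583 N

-3241.144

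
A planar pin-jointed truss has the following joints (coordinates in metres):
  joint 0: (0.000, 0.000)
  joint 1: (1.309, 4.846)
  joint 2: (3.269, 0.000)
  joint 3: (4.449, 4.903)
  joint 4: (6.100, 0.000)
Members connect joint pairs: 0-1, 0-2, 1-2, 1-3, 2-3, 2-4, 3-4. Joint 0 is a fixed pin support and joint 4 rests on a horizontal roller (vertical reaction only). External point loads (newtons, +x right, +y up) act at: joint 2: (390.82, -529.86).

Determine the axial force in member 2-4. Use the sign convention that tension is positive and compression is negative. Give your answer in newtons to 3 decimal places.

95.616

N=5 nodes, M=7 members, R=3 reactions → 2N=10, M+R=10
member 0 (0-1): L=5.0197, (cx,cy)=(0.2608,0.9654)
member 1 (0-2): L=3.2690, (cx,cy)=(1.0000,0.0000)
member 2 (1-2): L=5.2274, (cx,cy)=(0.3750,-0.9270)
member 3 (1-3): L=3.1405, (cx,cy)=(0.9998,0.0181)
member 4 (2-3): L=5.0430, (cx,cy)=(0.2340,0.9722)
member 5 (2-4): L=2.8310, (cx,cy)=(1.0000,0.0000)
member 6 (3-4): L=5.1735, (cx,cy)=(0.3191,-0.9477)
solve A·x = −loads:
  F[0-1] = -254.7205 N (compression)
  F[0-2] = +457.2444 N (tension)
  F[1-2] = +262.0346 N (tension)
  F[1-3] = -164.7014 N (compression)
  F[2-3] = +295.1353 N (tension)
  F[2-4] = +95.6162 N (tension)
  F[3-4] = -299.6192 N (compression)
  Rx@0 = -390.8200 N
  Ry@0 = +245.9072 N
  Ry@4 = +283.9528 N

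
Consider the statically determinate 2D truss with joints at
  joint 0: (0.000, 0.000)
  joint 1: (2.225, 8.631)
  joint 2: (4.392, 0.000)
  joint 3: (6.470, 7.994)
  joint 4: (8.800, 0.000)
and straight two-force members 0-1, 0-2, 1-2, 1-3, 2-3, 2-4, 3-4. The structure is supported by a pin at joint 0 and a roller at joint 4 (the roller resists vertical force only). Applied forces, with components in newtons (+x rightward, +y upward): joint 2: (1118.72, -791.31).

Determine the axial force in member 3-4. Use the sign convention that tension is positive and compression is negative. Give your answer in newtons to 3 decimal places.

-411.369

N=5 nodes, M=7 members, R=3 reactions → 2N=10, M+R=10
member 0 (0-1): L=8.9132, (cx,cy)=(0.2496,0.9683)
member 1 (0-2): L=4.3920, (cx,cy)=(1.0000,0.0000)
member 2 (1-2): L=8.8989, (cx,cy)=(0.2435,-0.9699)
member 3 (1-3): L=4.2925, (cx,cy)=(0.9889,-0.1484)
member 4 (2-3): L=8.2597, (cx,cy)=(0.2516,0.9678)
member 5 (2-4): L=4.4080, (cx,cy)=(1.0000,0.0000)
member 6 (3-4): L=8.3266, (cx,cy)=(0.2798,-0.9601)
solve A·x = −loads:
  F[0-1] = -409.3334 N (compression)
  F[0-2] = +1220.9020 N (tension)
  F[1-2] = +441.1047 N (tension)
  F[1-3] = -211.9438 N (compression)
  F[2-3] = +375.5635 N (tension)
  F[2-4] = +115.1113 N (tension)
  F[3-4] = -411.3694 N (compression)
  Rx@0 = -1118.7200 N
  Ry@0 = +396.3744 N
  Ry@4 = +394.9356 N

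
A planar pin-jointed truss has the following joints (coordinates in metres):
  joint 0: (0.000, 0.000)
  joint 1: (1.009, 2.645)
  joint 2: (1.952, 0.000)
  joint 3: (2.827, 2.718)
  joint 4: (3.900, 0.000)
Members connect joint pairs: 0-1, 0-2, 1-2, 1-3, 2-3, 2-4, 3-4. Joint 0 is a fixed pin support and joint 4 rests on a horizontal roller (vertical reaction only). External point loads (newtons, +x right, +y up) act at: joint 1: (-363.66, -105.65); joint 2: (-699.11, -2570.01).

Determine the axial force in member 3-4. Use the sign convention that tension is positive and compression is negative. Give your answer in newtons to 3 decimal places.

-1147.158

N=5 nodes, M=7 members, R=3 reactions → 2N=10, M+R=10
member 0 (0-1): L=2.8309, (cx,cy)=(0.3564,0.9343)
member 1 (0-2): L=1.9520, (cx,cy)=(1.0000,0.0000)
member 2 (1-2): L=2.8081, (cx,cy)=(0.3358,-0.9419)
member 3 (1-3): L=1.8195, (cx,cy)=(0.9992,0.0401)
member 4 (2-3): L=2.8554, (cx,cy)=(0.3064,0.9519)
member 5 (2-4): L=1.9480, (cx,cy)=(1.0000,0.0000)
member 6 (3-4): L=2.9221, (cx,cy)=(0.3672,-0.9301)
solve A·x = −loads:
  F[0-1] = -1721.7124 N (compression)
  F[0-2] = -449.1151 N (compression)
  F[1-2] = +1562.6264 N (tension)
  F[1-3] = -775.3766 N (compression)
  F[2-3] = +1153.6310 N (tension)
  F[2-4] = +421.2336 N (tension)
  F[3-4] = -1147.1575 N (compression)
  Rx@0 = +1062.7700 N
  Ry@0 = +1608.6396 N
  Ry@4 = +1067.0204 N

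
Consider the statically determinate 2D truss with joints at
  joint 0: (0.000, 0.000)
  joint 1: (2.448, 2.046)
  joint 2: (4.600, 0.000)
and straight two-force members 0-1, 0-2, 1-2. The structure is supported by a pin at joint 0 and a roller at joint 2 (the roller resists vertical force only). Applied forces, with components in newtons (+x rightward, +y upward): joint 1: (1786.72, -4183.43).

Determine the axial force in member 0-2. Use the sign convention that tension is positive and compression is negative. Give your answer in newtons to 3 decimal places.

3177.528

N=3 nodes, M=3 members, R=3 reactions → 2N=6, M+R=6
member 0 (0-1): L=3.1904, (cx,cy)=(0.7673,0.6413)
member 1 (0-2): L=4.6000, (cx,cy)=(1.0000,0.0000)
member 2 (1-2): L=2.9694, (cx,cy)=(0.7247,-0.6890)
solve A·x = −loads:
  F[0-1] = -1812.6108 N (compression)
  F[0-2] = +3177.5282 N (tension)
  F[1-2] = -4384.4285 N (compression)
  Rx@0 = -1786.7200 N
  Ry@0 = +1162.4157 N
  Ry@2 = +3021.0143 N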